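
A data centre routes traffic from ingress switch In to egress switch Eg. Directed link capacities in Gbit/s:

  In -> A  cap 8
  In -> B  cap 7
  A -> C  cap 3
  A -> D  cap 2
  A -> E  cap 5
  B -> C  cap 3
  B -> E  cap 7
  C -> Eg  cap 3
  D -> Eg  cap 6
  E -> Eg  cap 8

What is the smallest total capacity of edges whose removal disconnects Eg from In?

13

Augment In→A→C→Eg: bottleneck 3, flow now 3.
Augment In→A→D→Eg: bottleneck 2, flow now 5.
Augment In→A→E→Eg: bottleneck 3, flow now 8.
Augment In→B→E→Eg: bottleneck 5, flow now 13.
No augmenting path remains; maximum flow = 13.
By max-flow min-cut, the minimum cut capacity equals the max flow.
In the residual graph, reachable from In: {In, A, B, C, E}.
Min-cut edges: A→D (2), C→Eg (3), E→Eg (8); capacity 2 + 3 + 8 = 13.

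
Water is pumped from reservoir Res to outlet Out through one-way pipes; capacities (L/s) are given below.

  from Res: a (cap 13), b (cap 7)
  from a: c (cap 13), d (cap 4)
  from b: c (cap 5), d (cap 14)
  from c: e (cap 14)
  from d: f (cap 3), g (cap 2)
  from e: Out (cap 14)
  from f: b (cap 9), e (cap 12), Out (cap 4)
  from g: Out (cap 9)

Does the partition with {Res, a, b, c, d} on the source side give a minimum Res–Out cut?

Yes — it is a minimum cut (capacity 19).

Given cut capacity: 14 + 3 + 2 = 19.
Augment Res→a→c→e→Out: bottleneck 13, flow now 13.
Augment Res→b→c→e→Out: bottleneck 1, flow now 14.
Augment Res→b→d→f→Out: bottleneck 3, flow now 17.
Augment Res→b→d→g→Out: bottleneck 2, flow now 19.
No augmenting path remains; maximum flow = 19.
Cut capacity 19 equals the max flow, so it is a minimum cut.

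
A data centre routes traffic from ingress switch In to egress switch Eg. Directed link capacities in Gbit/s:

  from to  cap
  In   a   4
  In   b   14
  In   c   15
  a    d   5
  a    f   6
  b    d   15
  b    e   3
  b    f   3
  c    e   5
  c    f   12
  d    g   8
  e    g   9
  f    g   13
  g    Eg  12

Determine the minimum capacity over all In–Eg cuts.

12

Augment In→a→d→g→Eg: bottleneck 4, flow now 4.
Augment In→b→d→g→Eg: bottleneck 4, flow now 8.
Augment In→b→e→g→Eg: bottleneck 3, flow now 11.
Augment In→b→f→g→Eg: bottleneck 1, flow now 12.
No augmenting path remains; maximum flow = 12.
By max-flow min-cut, the minimum cut capacity equals the max flow.
In the residual graph, reachable from In: {In, a, b, c, d, e, f, g}.
Min-cut edges: g→Eg (12); capacity 12 = 12.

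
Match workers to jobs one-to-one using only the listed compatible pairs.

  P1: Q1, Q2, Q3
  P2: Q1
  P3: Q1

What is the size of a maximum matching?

Unit-capacity flow: source→left, listed edges, right→sink; max matching = max flow.
Augmenting path P1→Q1 (+1); matched 1.
Augmenting path P2→Q1→P1→Q2 (+1); matched 2.
No augmenting path remains; maximum matching = 2.
König certificate: {P1, Q1} is a vertex cover of size 2 (every listed pair touches it), so no matching can be larger.

2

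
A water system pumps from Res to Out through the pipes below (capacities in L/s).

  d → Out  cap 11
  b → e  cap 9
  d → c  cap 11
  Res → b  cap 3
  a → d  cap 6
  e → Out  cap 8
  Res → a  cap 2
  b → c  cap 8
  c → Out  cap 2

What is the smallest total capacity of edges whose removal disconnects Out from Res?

Augment Res→a→d→Out: bottleneck 2, flow now 2.
Augment Res→b→c→Out: bottleneck 2, flow now 4.
Augment Res→b→e→Out: bottleneck 1, flow now 5.
No augmenting path remains; maximum flow = 5.
By max-flow min-cut, the minimum cut capacity equals the max flow.
In the residual graph, reachable from Res: {Res}.
Min-cut edges: Res→a (2), Res→b (3); capacity 2 + 3 = 5.

5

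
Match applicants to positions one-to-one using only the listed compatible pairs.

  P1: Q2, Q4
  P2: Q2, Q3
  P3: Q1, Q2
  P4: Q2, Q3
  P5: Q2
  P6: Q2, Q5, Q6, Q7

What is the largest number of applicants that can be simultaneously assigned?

Unit-capacity flow: source→left, listed edges, right→sink; max matching = max flow.
Augmenting path P1→Q2 (+1); matched 1.
Augmenting path P2→Q3 (+1); matched 2.
Augmenting path P3→Q1 (+1); matched 3.
Augmenting path P6→Q5 (+1); matched 4.
Augmenting path P4→Q2→P1→Q4 (+1); matched 5.
No augmenting path remains; maximum matching = 5.
König certificate: {P1, P3, P6, Q2, Q3} is a vertex cover of size 5 (every listed pair touches it), so no matching can be larger.

5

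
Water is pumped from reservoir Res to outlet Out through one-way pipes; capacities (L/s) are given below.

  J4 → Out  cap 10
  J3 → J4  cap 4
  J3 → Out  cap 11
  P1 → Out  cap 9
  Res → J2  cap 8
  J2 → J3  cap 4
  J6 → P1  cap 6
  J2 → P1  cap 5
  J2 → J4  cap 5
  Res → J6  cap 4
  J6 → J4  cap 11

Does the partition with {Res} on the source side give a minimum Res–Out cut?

Yes — it is a minimum cut (capacity 12).

Given cut capacity: 8 + 4 = 12.
Augment Res→J2→J4→Out: bottleneck 5, flow now 5.
Augment Res→J2→P1→Out: bottleneck 3, flow now 8.
Augment Res→J6→J4→Out: bottleneck 4, flow now 12.
No augmenting path remains; maximum flow = 12.
Cut capacity 12 equals the max flow, so it is a minimum cut.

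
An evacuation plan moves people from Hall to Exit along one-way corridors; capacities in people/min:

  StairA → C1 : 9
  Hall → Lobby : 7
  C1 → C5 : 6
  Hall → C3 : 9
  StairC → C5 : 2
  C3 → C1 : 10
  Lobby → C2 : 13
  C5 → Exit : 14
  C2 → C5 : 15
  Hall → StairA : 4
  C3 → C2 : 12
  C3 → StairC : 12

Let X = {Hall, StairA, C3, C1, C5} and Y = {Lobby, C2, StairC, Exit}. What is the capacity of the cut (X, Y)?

Edges leaving {Hall, StairA, C3, C1, C5}: Hall→Lobby (7), C3→C2 (12), C3→StairC (12), C5→Exit (14).
Cut capacity = 7 + 12 + 12 + 14 = 45.

45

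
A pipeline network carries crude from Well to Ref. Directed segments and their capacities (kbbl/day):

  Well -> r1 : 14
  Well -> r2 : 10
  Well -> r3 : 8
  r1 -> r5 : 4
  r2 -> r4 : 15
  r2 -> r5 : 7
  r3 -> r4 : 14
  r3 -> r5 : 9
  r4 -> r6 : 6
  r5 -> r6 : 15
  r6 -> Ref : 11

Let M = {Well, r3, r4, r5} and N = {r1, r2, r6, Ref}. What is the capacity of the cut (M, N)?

45

Edges leaving {Well, r3, r4, r5}: Well→r1 (14), Well→r2 (10), r4→r6 (6), r5→r6 (15).
Cut capacity = 14 + 10 + 6 + 15 = 45.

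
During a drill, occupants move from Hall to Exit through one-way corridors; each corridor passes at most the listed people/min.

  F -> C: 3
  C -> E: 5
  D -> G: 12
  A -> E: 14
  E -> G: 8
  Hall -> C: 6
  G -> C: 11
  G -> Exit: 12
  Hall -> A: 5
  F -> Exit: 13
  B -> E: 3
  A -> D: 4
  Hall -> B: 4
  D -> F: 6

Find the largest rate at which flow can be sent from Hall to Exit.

Augment Hall→A→D→F→Exit: bottleneck 4, flow now 4.
Augment Hall→A→E→G→Exit: bottleneck 1, flow now 5.
Augment Hall→B→E→G→Exit: bottleneck 3, flow now 8.
Augment Hall→C→E→G→Exit: bottleneck 4, flow now 12.
No augmenting path remains; maximum flow = 12.
In the residual graph, reachable from Hall: {Hall, A, B, C, E}.
Min-cut edges: A→D (4), E→G (8); capacity 4 + 8 = 12.
This cut is saturated, so no flow can exceed 12.

12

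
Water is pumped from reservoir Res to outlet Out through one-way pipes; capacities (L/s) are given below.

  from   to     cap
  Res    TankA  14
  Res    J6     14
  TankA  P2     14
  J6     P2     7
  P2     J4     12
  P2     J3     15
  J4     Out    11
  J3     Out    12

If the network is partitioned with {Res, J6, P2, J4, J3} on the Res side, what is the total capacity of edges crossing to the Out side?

37

Edges leaving {Res, J6, P2, J4, J3}: Res→TankA (14), J4→Out (11), J3→Out (12).
Cut capacity = 14 + 11 + 12 = 37.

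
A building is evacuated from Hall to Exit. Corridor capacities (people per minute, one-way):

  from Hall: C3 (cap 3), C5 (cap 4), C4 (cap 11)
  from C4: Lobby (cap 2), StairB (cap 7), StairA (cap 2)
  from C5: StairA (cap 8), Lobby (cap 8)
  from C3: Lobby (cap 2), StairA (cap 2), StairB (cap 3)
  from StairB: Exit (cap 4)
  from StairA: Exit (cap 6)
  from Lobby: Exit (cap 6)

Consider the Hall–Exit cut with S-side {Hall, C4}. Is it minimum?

Given cut capacity: 4 + 3 + 7 + 2 + 2 = 18.
Augment Hall→C4→StairB→Exit: bottleneck 4, flow now 4.
Augment Hall→C4→StairA→Exit: bottleneck 2, flow now 6.
Augment Hall→C4→Lobby→Exit: bottleneck 2, flow now 8.
Augment Hall→C5→StairA→Exit: bottleneck 4, flow now 12.
Augment Hall→C3→Lobby→Exit: bottleneck 2, flow now 14.
Augment Hall→C3→StairA→C5→Lobby→Exit: bottleneck 1, flow now 15. (uses reverse residual edge)
No augmenting path remains; maximum flow = 15.
In the residual graph, reachable from Hall: {Hall, C4, StairB}.
Min-cut edges: Hall→C5 (4), Hall→C3 (3), C4→StairA (2), C4→Lobby (2), StairB→Exit (4); capacity 4 + 3 + 2 + 2 + 4 = 15.
Cut capacity 18 exceeds the max flow 15, so it is not minimum.

No — its capacity is 18, but the minimum cut has capacity 15.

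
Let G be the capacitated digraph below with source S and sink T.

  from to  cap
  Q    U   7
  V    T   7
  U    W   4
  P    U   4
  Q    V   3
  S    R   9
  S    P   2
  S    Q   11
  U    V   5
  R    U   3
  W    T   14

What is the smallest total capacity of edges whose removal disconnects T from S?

11

Augment S→Q→V→T: bottleneck 3, flow now 3.
Augment S→P→U→V→T: bottleneck 2, flow now 5.
Augment S→Q→U→V→T: bottleneck 2, flow now 7.
Augment S→Q→U→W→T: bottleneck 4, flow now 11.
No augmenting path remains; maximum flow = 11.
By max-flow min-cut, the minimum cut capacity equals the max flow.
In the residual graph, reachable from S: {S, P, Q, R, U, V}.
Min-cut edges: U→W (4), V→T (7); capacity 4 + 7 = 11.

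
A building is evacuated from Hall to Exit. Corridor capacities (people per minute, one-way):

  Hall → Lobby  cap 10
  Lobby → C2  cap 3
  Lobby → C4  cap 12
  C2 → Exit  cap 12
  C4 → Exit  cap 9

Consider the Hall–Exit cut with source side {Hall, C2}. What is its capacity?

22

Edges leaving {Hall, C2}: Hall→Lobby (10), C2→Exit (12).
Cut capacity = 10 + 12 = 22.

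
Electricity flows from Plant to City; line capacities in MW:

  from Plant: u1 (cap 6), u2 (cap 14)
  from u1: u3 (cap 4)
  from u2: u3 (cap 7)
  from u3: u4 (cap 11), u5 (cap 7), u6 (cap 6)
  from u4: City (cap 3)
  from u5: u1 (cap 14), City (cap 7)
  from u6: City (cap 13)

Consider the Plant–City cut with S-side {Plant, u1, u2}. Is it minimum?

Given cut capacity: 4 + 7 = 11.
Augment Plant→u1→u3→u4→City: bottleneck 3, flow now 3.
Augment Plant→u1→u3→u5→City: bottleneck 1, flow now 4.
Augment Plant→u2→u3→u5→City: bottleneck 6, flow now 10.
Augment Plant→u2→u3→u6→City: bottleneck 1, flow now 11.
No augmenting path remains; maximum flow = 11.
Cut capacity 11 equals the max flow, so it is a minimum cut.

Yes — it is a minimum cut (capacity 11).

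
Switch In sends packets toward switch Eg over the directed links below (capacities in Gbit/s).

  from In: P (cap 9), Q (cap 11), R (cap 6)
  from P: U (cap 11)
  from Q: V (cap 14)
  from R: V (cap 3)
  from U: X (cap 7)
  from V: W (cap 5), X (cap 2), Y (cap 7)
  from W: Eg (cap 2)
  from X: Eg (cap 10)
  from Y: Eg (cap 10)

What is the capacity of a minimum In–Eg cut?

18

Augment In→P→U→X→Eg: bottleneck 7, flow now 7.
Augment In→Q→V→W→Eg: bottleneck 2, flow now 9.
Augment In→Q→V→X→Eg: bottleneck 2, flow now 11.
Augment In→Q→V→Y→Eg: bottleneck 7, flow now 18.
No augmenting path remains; maximum flow = 18.
By max-flow min-cut, the minimum cut capacity equals the max flow.
In the residual graph, reachable from In: {In, P, Q, R, U, V, W}.
Min-cut edges: U→X (7), V→X (2), V→Y (7), W→Eg (2); capacity 7 + 2 + 7 + 2 = 18.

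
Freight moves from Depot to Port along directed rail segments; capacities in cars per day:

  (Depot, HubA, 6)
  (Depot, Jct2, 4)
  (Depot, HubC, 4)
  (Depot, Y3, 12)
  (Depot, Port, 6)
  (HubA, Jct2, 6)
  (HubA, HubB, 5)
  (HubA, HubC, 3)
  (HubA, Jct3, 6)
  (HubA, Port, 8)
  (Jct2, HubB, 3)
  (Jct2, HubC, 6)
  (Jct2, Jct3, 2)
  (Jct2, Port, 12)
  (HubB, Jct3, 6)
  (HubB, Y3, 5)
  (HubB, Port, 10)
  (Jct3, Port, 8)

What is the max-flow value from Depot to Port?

Augment Depot→Port: bottleneck 6, flow now 6.
Augment Depot→HubA→Port: bottleneck 6, flow now 12.
Augment Depot→Jct2→Port: bottleneck 4, flow now 16.
No augmenting path remains; maximum flow = 16.
In the residual graph, reachable from Depot: {Depot, HubC, Y3}.
Min-cut edges: Depot→HubA (6), Depot→Jct2 (4), Depot→Port (6); capacity 6 + 4 + 6 = 16.
This cut is saturated, so no flow can exceed 16.

16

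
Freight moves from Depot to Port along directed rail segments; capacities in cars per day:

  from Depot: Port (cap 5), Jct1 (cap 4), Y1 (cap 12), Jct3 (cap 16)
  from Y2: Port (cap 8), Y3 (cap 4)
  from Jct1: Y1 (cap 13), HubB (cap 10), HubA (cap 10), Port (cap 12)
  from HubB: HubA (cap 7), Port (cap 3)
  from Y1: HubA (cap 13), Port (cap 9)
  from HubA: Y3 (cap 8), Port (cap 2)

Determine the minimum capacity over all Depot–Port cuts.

20

Augment Depot→Port: bottleneck 5, flow now 5.
Augment Depot→Jct1→Port: bottleneck 4, flow now 9.
Augment Depot→Y1→Port: bottleneck 9, flow now 18.
Augment Depot→Y1→HubA→Port: bottleneck 2, flow now 20.
No augmenting path remains; maximum flow = 20.
By max-flow min-cut, the minimum cut capacity equals the max flow.
In the residual graph, reachable from Depot: {Depot, Y1, HubA, Jct3, Y3}.
Min-cut edges: Depot→Jct1 (4), Depot→Port (5), Y1→Port (9), HubA→Port (2); capacity 4 + 5 + 9 + 2 = 20.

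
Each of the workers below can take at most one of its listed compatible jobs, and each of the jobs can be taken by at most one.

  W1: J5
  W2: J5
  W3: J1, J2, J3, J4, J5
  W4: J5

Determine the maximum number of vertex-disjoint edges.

Unit-capacity flow: source→left, listed edges, right→sink; max matching = max flow.
Augmenting path W1→J5 (+1); matched 1.
Augmenting path W3→J1 (+1); matched 2.
No augmenting path remains; maximum matching = 2.
König certificate: {W3, J5} is a vertex cover of size 2 (every listed pair touches it), so no matching can be larger.

2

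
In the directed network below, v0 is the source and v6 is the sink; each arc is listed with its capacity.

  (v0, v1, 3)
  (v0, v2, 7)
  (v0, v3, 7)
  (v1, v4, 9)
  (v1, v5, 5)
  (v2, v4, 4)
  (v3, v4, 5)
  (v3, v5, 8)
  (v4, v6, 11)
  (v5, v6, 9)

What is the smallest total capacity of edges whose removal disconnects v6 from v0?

Augment v0→v1→v4→v6: bottleneck 3, flow now 3.
Augment v0→v2→v4→v6: bottleneck 4, flow now 7.
Augment v0→v3→v4→v6: bottleneck 4, flow now 11.
Augment v0→v3→v5→v6: bottleneck 3, flow now 14.
No augmenting path remains; maximum flow = 14.
By max-flow min-cut, the minimum cut capacity equals the max flow.
In the residual graph, reachable from v0: {v0, v2}.
Min-cut edges: v0→v1 (3), v0→v3 (7), v2→v4 (4); capacity 3 + 7 + 4 = 14.

14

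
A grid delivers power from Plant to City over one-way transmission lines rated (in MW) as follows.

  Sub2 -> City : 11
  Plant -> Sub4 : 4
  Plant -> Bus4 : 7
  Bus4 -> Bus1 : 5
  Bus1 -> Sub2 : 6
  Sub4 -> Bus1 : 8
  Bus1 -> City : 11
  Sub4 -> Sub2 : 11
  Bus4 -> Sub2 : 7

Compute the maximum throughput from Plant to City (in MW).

11

Augment Plant→Bus4→Bus1→City: bottleneck 5, flow now 5.
Augment Plant→Bus4→Sub2→City: bottleneck 2, flow now 7.
Augment Plant→Sub4→Bus1→City: bottleneck 4, flow now 11.
No augmenting path remains; maximum flow = 11.
In the residual graph, reachable from Plant: {Plant}.
Min-cut edges: Plant→Bus4 (7), Plant→Sub4 (4); capacity 7 + 4 = 11.
This cut is saturated, so no flow can exceed 11.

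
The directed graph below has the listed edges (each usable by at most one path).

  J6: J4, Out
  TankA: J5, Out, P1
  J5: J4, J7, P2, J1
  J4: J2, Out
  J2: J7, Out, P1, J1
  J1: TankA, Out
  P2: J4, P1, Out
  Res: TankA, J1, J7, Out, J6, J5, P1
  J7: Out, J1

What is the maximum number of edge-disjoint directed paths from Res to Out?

6

Assign every edge capacity 1; by Menger, the answer equals the max flow.
Path Res→Out (+1); total 1.
Path Res→TankA→Out (+1); total 2.
Path Res→J7→Out (+1); total 3.
Path Res→J1→Out (+1); total 4.
Path Res→J6→Out (+1); total 5.
Path Res→J5→P2→Out (+1); total 6.
No residual Res→Out path; max flow = 6.
Certifying cut of size 6: {Res→J1, Res→J5, Res→J6, Res→J7, Res→Out, Res→TankA}.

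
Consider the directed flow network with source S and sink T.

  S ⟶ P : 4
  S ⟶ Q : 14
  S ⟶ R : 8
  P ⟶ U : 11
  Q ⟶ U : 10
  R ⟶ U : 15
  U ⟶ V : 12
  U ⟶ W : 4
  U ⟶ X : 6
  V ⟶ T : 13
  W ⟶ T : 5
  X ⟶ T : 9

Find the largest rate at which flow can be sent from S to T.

Augment S→P→U→V→T: bottleneck 4, flow now 4.
Augment S→Q→U→V→T: bottleneck 8, flow now 12.
Augment S→Q→U→W→T: bottleneck 2, flow now 14.
Augment S→R→U→W→T: bottleneck 2, flow now 16.
Augment S→R→U→X→T: bottleneck 6, flow now 22.
No augmenting path remains; maximum flow = 22.
In the residual graph, reachable from S: {S, Q}.
Min-cut edges: S→P (4), S→R (8), Q→U (10); capacity 4 + 8 + 10 = 22.
This cut is saturated, so no flow can exceed 22.

22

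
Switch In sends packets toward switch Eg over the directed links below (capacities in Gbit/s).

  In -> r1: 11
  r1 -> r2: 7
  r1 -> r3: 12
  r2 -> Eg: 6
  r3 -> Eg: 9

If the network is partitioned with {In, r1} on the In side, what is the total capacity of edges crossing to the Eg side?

Edges leaving {In, r1}: r1→r2 (7), r1→r3 (12).
Cut capacity = 7 + 12 = 19.

19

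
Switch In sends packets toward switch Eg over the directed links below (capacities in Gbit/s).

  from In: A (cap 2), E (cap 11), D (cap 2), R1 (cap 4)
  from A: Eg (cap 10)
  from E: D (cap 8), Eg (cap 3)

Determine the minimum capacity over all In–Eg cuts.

Augment In→A→Eg: bottleneck 2, flow now 2.
Augment In→E→Eg: bottleneck 3, flow now 5.
No augmenting path remains; maximum flow = 5.
By max-flow min-cut, the minimum cut capacity equals the max flow.
In the residual graph, reachable from In: {In, E, D, R1}.
Min-cut edges: In→A (2), E→Eg (3); capacity 2 + 3 = 5.

5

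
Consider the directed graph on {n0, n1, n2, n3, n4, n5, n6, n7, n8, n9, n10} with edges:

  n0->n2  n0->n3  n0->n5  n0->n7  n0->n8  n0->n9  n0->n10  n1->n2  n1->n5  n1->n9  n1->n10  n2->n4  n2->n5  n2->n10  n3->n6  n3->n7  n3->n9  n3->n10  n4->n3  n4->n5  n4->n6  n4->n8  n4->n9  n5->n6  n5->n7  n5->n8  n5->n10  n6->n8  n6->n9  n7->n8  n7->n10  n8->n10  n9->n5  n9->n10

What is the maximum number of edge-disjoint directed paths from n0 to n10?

7

Assign every edge capacity 1; by Menger, the answer equals the max flow.
Path n0→n10 (+1); total 1.
Path n0→n2→n10 (+1); total 2.
Path n0→n3→n10 (+1); total 3.
Path n0→n5→n10 (+1); total 4.
Path n0→n7→n10 (+1); total 5.
Path n0→n8→n10 (+1); total 6.
Path n0→n9→n10 (+1); total 7.
No residual n0→n10 path; max flow = 7.
Certifying cut of size 7: {n0→n10, n0→n2, n0→n3, n0→n5, n0→n7, n0→n8, n0→n9}.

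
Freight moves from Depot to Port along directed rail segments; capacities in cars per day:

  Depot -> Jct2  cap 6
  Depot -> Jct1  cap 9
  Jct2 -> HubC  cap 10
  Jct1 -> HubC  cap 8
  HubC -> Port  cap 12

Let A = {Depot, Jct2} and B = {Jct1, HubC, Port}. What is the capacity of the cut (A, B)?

19

Edges leaving {Depot, Jct2}: Depot→Jct1 (9), Jct2→HubC (10).
Cut capacity = 9 + 10 = 19.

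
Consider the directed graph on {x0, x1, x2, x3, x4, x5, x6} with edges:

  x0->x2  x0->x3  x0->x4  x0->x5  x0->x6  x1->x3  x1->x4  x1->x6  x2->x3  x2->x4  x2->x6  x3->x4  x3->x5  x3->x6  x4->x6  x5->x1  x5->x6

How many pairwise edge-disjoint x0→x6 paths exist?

5

Assign every edge capacity 1; by Menger, the answer equals the max flow.
Path x0→x6 (+1); total 1.
Path x0→x2→x6 (+1); total 2.
Path x0→x3→x6 (+1); total 3.
Path x0→x4→x6 (+1); total 4.
Path x0→x5→x6 (+1); total 5.
No residual x0→x6 path; max flow = 5.
Certifying cut of size 5: {x0→x2, x0→x3, x0→x4, x0→x5, x0→x6}.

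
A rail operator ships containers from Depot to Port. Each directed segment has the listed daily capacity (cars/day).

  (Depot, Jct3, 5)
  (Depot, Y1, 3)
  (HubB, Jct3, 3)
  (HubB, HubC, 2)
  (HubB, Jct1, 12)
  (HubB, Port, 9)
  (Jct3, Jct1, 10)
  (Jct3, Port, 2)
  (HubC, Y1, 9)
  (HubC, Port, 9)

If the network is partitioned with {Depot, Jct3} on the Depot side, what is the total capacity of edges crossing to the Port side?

Edges leaving {Depot, Jct3}: Depot→Y1 (3), Jct3→Jct1 (10), Jct3→Port (2).
Cut capacity = 3 + 10 + 2 = 15.

15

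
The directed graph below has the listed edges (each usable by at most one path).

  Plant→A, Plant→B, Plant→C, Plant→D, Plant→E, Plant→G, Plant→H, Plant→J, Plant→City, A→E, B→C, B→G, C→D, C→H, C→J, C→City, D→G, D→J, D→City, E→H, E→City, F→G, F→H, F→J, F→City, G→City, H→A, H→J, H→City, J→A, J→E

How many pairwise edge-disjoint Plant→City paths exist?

Assign every edge capacity 1; by Menger, the answer equals the max flow.
Path Plant→City (+1); total 1.
Path Plant→C→City (+1); total 2.
Path Plant→D→City (+1); total 3.
Path Plant→E→City (+1); total 4.
Path Plant→G→City (+1); total 5.
Path Plant→H→City (+1); total 6.
No residual Plant→City path; max flow = 6.
Certifying cut of size 6: {C→City, D→City, E→City, G→City, H→City, Plant→City}.

6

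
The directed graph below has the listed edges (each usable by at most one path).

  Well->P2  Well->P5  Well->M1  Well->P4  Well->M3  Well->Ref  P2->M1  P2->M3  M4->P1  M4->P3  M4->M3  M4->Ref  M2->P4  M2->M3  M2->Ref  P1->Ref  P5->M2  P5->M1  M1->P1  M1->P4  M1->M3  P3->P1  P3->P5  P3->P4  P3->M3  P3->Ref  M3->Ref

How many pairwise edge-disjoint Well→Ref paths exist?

4

Assign every edge capacity 1; by Menger, the answer equals the max flow.
Path Well→Ref (+1); total 1.
Path Well→M3→Ref (+1); total 2.
Path Well→P5→M2→Ref (+1); total 3.
Path Well→M1→P1→Ref (+1); total 4.
No residual Well→Ref path; max flow = 4.
Certifying cut of size 4: {M1→P1, M3→Ref, Well→P5, Well→Ref}.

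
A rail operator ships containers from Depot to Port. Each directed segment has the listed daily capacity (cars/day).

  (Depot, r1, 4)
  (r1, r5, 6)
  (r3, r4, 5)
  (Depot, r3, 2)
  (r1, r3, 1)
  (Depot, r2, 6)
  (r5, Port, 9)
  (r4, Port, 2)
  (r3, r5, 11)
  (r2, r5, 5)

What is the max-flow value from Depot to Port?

11

Augment Depot→r1→r5→Port: bottleneck 4, flow now 4.
Augment Depot→r2→r5→Port: bottleneck 5, flow now 9.
Augment Depot→r3→r4→Port: bottleneck 2, flow now 11.
No augmenting path remains; maximum flow = 11.
In the residual graph, reachable from Depot: {Depot, r2}.
Min-cut edges: Depot→r1 (4), Depot→r3 (2), r2→r5 (5); capacity 4 + 2 + 5 = 11.
This cut is saturated, so no flow can exceed 11.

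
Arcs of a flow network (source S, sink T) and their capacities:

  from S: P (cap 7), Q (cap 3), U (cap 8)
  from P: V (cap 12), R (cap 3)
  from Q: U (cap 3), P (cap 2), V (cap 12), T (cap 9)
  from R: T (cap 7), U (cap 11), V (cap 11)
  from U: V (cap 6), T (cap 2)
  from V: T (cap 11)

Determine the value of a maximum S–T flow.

Augment S→Q→T: bottleneck 3, flow now 3.
Augment S→U→T: bottleneck 2, flow now 5.
Augment S→P→R→T: bottleneck 3, flow now 8.
Augment S→P→V→T: bottleneck 4, flow now 12.
Augment S→U→V→T: bottleneck 6, flow now 18.
No augmenting path remains; maximum flow = 18.
In the residual graph, reachable from S: {S}.
Min-cut edges: S→P (7), S→Q (3), S→U (8); capacity 7 + 3 + 8 = 18.
This cut is saturated, so no flow can exceed 18.

18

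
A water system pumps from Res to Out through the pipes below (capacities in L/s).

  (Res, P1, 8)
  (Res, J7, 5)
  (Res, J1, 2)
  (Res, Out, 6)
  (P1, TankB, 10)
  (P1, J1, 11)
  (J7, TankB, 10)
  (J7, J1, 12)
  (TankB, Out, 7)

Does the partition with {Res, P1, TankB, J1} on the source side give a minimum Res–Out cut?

Given cut capacity: 5 + 6 + 7 = 18.
Augment Res→Out: bottleneck 6, flow now 6.
Augment Res→P1→TankB→Out: bottleneck 7, flow now 13.
No augmenting path remains; maximum flow = 13.
In the residual graph, reachable from Res: {Res, P1, J7, TankB, J1}.
Min-cut edges: Res→Out (6), TankB→Out (7); capacity 6 + 7 = 13.
Cut capacity 18 exceeds the max flow 13, so it is not minimum.

No — its capacity is 18, but the minimum cut has capacity 13.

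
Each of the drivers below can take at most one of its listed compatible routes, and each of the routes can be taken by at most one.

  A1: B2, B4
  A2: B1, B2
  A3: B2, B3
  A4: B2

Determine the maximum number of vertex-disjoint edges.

Unit-capacity flow: source→left, listed edges, right→sink; max matching = max flow.
Augmenting path A1→B2 (+1); matched 1.
Augmenting path A2→B1 (+1); matched 2.
Augmenting path A3→B3 (+1); matched 3.
Augmenting path A4→B2→A1→B4 (+1); matched 4.
No augmenting path remains; maximum matching = 4.
König certificate: {A1, A2, A3, A4} is a vertex cover of size 4 (every listed pair touches it), so no matching can be larger.

4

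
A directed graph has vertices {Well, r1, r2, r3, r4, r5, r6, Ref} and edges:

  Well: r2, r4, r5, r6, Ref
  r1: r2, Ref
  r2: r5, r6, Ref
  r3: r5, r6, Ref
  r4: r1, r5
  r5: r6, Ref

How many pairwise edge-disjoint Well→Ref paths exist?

4

Assign every edge capacity 1; by Menger, the answer equals the max flow.
Path Well→Ref (+1); total 1.
Path Well→r2→Ref (+1); total 2.
Path Well→r5→Ref (+1); total 3.
Path Well→r4→r1→Ref (+1); total 4.
No residual Well→Ref path; max flow = 4.
Certifying cut of size 4: {Well→Ref, Well→r2, Well→r4, Well→r5}.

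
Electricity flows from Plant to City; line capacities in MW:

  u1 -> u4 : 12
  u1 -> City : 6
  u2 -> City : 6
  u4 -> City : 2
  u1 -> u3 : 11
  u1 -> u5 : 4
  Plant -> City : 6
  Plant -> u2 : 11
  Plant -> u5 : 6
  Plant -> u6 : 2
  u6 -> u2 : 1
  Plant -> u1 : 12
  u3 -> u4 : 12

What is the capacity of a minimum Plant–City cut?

20

Augment Plant→City: bottleneck 6, flow now 6.
Augment Plant→u1→City: bottleneck 6, flow now 12.
Augment Plant→u2→City: bottleneck 6, flow now 18.
Augment Plant→u1→u4→City: bottleneck 2, flow now 20.
No augmenting path remains; maximum flow = 20.
By max-flow min-cut, the minimum cut capacity equals the max flow.
In the residual graph, reachable from Plant: {Plant, u1, u2, u3, u4, u5, u6}.
Min-cut edges: Plant→City (6), u1→City (6), u2→City (6), u4→City (2); capacity 6 + 6 + 6 + 2 = 20.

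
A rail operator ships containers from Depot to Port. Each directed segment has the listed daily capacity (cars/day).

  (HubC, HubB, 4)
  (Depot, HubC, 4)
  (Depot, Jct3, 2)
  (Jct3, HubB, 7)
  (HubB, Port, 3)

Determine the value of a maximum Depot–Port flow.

Augment Depot→Jct3→HubB→Port: bottleneck 2, flow now 2.
Augment Depot→HubC→HubB→Port: bottleneck 1, flow now 3.
No augmenting path remains; maximum flow = 3.
In the residual graph, reachable from Depot: {Depot, Jct3, HubC, HubB}.
Min-cut edges: HubB→Port (3); capacity 3 = 3.
This cut is saturated, so no flow can exceed 3.

3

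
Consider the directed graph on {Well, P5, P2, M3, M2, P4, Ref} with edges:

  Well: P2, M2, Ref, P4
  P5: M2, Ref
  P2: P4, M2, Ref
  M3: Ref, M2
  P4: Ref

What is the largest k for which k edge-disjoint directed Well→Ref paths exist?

Assign every edge capacity 1; by Menger, the answer equals the max flow.
Path Well→Ref (+1); total 1.
Path Well→P2→Ref (+1); total 2.
Path Well→P4→Ref (+1); total 3.
No residual Well→Ref path; max flow = 3.
Certifying cut of size 3: {Well→P2, Well→P4, Well→Ref}.

3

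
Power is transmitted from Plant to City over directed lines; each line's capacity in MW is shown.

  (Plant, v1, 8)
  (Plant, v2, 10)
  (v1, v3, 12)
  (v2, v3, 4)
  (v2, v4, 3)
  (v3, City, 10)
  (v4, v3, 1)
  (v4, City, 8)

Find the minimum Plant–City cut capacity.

13

Augment Plant→v1→v3→City: bottleneck 8, flow now 8.
Augment Plant→v2→v3→City: bottleneck 2, flow now 10.
Augment Plant→v2→v4→City: bottleneck 3, flow now 13.
No augmenting path remains; maximum flow = 13.
By max-flow min-cut, the minimum cut capacity equals the max flow.
In the residual graph, reachable from Plant: {Plant, v1, v2, v3}.
Min-cut edges: v2→v4 (3), v3→City (10); capacity 3 + 10 = 13.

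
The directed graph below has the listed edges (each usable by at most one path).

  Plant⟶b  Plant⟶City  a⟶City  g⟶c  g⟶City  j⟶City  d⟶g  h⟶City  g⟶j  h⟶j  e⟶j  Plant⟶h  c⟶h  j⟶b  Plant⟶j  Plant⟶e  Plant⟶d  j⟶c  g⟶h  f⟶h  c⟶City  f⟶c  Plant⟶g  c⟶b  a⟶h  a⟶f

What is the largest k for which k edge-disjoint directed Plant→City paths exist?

Assign every edge capacity 1; by Menger, the answer equals the max flow.
Path Plant→City (+1); total 1.
Path Plant→g→City (+1); total 2.
Path Plant→h→City (+1); total 3.
Path Plant→j→City (+1); total 4.
Path Plant→d→g→c→City (+1); total 5.
No residual Plant→City path; max flow = 5.
Certifying cut of size 5: {Plant→City, c→City, g→City, h→City, j→City}.

5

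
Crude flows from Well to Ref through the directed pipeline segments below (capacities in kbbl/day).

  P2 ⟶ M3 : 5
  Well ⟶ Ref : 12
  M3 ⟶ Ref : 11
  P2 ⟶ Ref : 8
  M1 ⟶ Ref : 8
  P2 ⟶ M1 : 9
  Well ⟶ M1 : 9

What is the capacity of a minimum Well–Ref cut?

20

Augment Well→Ref: bottleneck 12, flow now 12.
Augment Well→M1→Ref: bottleneck 8, flow now 20.
No augmenting path remains; maximum flow = 20.
By max-flow min-cut, the minimum cut capacity equals the max flow.
In the residual graph, reachable from Well: {Well, M1}.
Min-cut edges: Well→Ref (12), M1→Ref (8); capacity 12 + 8 = 20.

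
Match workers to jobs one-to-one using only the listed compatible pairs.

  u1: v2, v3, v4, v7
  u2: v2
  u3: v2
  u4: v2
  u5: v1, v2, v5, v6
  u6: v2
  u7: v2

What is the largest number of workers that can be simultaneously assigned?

Unit-capacity flow: source→left, listed edges, right→sink; max matching = max flow.
Augmenting path u1→v2 (+1); matched 1.
Augmenting path u5→v1 (+1); matched 2.
Augmenting path u2→v2→u1→v3 (+1); matched 3.
No augmenting path remains; maximum matching = 3.
König certificate: {u1, u5, v2} is a vertex cover of size 3 (every listed pair touches it), so no matching can be larger.

3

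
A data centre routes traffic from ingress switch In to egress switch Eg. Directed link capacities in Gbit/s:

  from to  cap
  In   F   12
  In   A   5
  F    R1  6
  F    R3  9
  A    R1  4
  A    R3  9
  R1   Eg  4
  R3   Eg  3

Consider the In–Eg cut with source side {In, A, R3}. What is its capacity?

19

Edges leaving {In, A, R3}: In→F (12), A→R1 (4), R3→Eg (3).
Cut capacity = 12 + 4 + 3 = 19.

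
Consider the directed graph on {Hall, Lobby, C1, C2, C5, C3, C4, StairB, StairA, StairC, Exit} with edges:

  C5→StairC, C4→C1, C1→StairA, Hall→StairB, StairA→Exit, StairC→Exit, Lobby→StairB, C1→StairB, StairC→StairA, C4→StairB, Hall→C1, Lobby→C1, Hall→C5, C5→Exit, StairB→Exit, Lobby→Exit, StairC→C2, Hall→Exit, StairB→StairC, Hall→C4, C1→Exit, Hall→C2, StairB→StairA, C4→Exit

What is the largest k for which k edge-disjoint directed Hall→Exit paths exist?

5

Assign every edge capacity 1; by Menger, the answer equals the max flow.
Path Hall→Exit (+1); total 1.
Path Hall→C1→Exit (+1); total 2.
Path Hall→C5→Exit (+1); total 3.
Path Hall→C4→Exit (+1); total 4.
Path Hall→StairB→Exit (+1); total 5.
No residual Hall→Exit path; max flow = 5.
Certifying cut of size 5: {Hall→C1, Hall→C4, Hall→C5, Hall→Exit, Hall→StairB}.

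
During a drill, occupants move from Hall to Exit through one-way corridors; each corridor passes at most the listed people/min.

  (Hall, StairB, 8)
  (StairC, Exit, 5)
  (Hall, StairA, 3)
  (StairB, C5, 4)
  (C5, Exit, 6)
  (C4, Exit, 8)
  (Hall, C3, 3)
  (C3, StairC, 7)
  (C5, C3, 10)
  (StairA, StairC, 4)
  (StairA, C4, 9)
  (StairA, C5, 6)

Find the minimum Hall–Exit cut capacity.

Augment Hall→C3→StairC→Exit: bottleneck 3, flow now 3.
Augment Hall→StairB→C5→Exit: bottleneck 4, flow now 7.
Augment Hall→StairA→C4→Exit: bottleneck 3, flow now 10.
No augmenting path remains; maximum flow = 10.
By max-flow min-cut, the minimum cut capacity equals the max flow.
In the residual graph, reachable from Hall: {Hall, StairB}.
Min-cut edges: Hall→C3 (3), Hall→StairA (3), StairB→C5 (4); capacity 3 + 3 + 4 = 10.

10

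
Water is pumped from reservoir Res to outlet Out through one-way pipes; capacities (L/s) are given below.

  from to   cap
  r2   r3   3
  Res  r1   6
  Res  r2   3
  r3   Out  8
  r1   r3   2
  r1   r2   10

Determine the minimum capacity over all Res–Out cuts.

Augment Res→r1→r3→Out: bottleneck 2, flow now 2.
Augment Res→r2→r3→Out: bottleneck 3, flow now 5.
No augmenting path remains; maximum flow = 5.
By max-flow min-cut, the minimum cut capacity equals the max flow.
In the residual graph, reachable from Res: {Res, r1, r2}.
Min-cut edges: r1→r3 (2), r2→r3 (3); capacity 2 + 3 = 5.

5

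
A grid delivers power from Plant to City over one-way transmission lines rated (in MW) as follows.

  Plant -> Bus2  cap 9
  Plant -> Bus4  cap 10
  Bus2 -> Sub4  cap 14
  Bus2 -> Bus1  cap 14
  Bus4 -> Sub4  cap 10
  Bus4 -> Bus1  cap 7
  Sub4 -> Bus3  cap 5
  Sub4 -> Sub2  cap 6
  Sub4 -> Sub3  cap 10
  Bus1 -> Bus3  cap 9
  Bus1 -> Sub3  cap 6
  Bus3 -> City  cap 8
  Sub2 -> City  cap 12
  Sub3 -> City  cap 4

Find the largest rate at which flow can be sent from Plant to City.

18

Augment Plant→Bus2→Sub4→Bus3→City: bottleneck 5, flow now 5.
Augment Plant→Bus2→Sub4→Sub2→City: bottleneck 4, flow now 9.
Augment Plant→Bus4→Sub4→Sub2→City: bottleneck 2, flow now 11.
Augment Plant→Bus4→Sub4→Sub3→City: bottleneck 4, flow now 15.
Augment Plant→Bus4→Bus1→Bus3→City: bottleneck 3, flow now 18.
No augmenting path remains; maximum flow = 18.
In the residual graph, reachable from Plant: {Plant, Bus2, Bus4, Sub4, Bus1, Bus3, Sub3}.
Min-cut edges: Sub4→Sub2 (6), Bus3→City (8), Sub3→City (4); capacity 6 + 8 + 4 = 18.
This cut is saturated, so no flow can exceed 18.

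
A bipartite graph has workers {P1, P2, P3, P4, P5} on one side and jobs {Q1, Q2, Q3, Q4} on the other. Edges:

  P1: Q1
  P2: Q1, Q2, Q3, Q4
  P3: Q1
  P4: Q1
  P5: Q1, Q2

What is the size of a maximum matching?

3

Unit-capacity flow: source→left, listed edges, right→sink; max matching = max flow.
Augmenting path P1→Q1 (+1); matched 1.
Augmenting path P2→Q2 (+1); matched 2.
Augmenting path P5→Q2→P2→Q3 (+1); matched 3.
No augmenting path remains; maximum matching = 3.
König certificate: {P2, P5, Q1} is a vertex cover of size 3 (every listed pair touches it), so no matching can be larger.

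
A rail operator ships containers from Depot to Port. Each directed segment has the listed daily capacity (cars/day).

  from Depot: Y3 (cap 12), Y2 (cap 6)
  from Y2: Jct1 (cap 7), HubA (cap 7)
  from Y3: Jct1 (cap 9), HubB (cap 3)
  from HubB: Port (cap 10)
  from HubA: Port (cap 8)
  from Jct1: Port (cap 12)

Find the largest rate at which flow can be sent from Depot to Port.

18

Augment Depot→Y2→HubA→Port: bottleneck 6, flow now 6.
Augment Depot→Y3→HubB→Port: bottleneck 3, flow now 9.
Augment Depot→Y3→Jct1→Port: bottleneck 9, flow now 18.
No augmenting path remains; maximum flow = 18.
In the residual graph, reachable from Depot: {Depot}.
Min-cut edges: Depot→Y2 (6), Depot→Y3 (12); capacity 6 + 12 = 18.
This cut is saturated, so no flow can exceed 18.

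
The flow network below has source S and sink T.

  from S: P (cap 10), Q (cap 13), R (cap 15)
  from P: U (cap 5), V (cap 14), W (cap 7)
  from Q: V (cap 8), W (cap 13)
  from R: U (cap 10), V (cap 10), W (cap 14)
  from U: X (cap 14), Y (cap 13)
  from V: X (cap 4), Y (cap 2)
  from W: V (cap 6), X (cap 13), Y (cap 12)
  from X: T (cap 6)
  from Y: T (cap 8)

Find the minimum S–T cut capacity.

14

Augment S→P→U→X→T: bottleneck 5, flow now 5.
Augment S→P→V→X→T: bottleneck 1, flow now 6.
Augment S→P→V→Y→T: bottleneck 2, flow now 8.
Augment S→P→W→Y→T: bottleneck 2, flow now 10.
Augment S→Q→W→Y→T: bottleneck 4, flow now 14.
No augmenting path remains; maximum flow = 14.
By max-flow min-cut, the minimum cut capacity equals the max flow.
In the residual graph, reachable from S: {S, P, Q, R, U, V, W, X, Y}.
Min-cut edges: X→T (6), Y→T (8); capacity 6 + 8 = 14.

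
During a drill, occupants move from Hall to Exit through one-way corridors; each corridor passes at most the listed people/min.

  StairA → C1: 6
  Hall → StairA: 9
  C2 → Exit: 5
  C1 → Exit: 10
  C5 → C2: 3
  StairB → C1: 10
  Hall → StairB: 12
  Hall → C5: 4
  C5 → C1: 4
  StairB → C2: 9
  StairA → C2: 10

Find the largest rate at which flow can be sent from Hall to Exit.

15

Augment Hall→StairA→C2→Exit: bottleneck 5, flow now 5.
Augment Hall→StairA→C1→Exit: bottleneck 4, flow now 9.
Augment Hall→StairB→C1→Exit: bottleneck 6, flow now 15.
No augmenting path remains; maximum flow = 15.
In the residual graph, reachable from Hall: {Hall, StairA, StairB, C5, C2, C1}.
Min-cut edges: C2→Exit (5), C1→Exit (10); capacity 5 + 10 = 15.
This cut is saturated, so no flow can exceed 15.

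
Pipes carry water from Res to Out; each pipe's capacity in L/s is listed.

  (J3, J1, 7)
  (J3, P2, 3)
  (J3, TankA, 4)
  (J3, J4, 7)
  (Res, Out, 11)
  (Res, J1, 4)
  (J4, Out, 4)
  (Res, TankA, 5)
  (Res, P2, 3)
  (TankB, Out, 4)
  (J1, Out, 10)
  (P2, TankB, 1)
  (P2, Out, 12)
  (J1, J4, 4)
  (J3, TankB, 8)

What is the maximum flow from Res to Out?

18

Augment Res→Out: bottleneck 11, flow now 11.
Augment Res→J1→Out: bottleneck 4, flow now 15.
Augment Res→P2→Out: bottleneck 3, flow now 18.
No augmenting path remains; maximum flow = 18.
In the residual graph, reachable from Res: {Res, TankA}.
Min-cut edges: Res→J1 (4), Res→P2 (3), Res→Out (11); capacity 4 + 3 + 11 = 18.
This cut is saturated, so no flow can exceed 18.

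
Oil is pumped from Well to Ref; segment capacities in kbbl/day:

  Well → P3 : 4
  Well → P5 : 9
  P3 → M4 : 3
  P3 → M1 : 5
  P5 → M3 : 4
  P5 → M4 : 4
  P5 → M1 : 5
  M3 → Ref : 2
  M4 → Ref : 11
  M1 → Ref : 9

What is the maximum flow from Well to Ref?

13

Augment Well→P3→M4→Ref: bottleneck 3, flow now 3.
Augment Well→P3→M1→Ref: bottleneck 1, flow now 4.
Augment Well→P5→M3→Ref: bottleneck 2, flow now 6.
Augment Well→P5→M4→Ref: bottleneck 4, flow now 10.
Augment Well→P5→M1→Ref: bottleneck 3, flow now 13.
No augmenting path remains; maximum flow = 13.
In the residual graph, reachable from Well: {Well}.
Min-cut edges: Well→P3 (4), Well→P5 (9); capacity 4 + 9 = 13.
This cut is saturated, so no flow can exceed 13.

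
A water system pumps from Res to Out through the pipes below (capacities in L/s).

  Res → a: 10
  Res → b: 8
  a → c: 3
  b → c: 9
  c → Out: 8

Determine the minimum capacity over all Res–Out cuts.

8

Augment Res→a→c→Out: bottleneck 3, flow now 3.
Augment Res→b→c→Out: bottleneck 5, flow now 8.
No augmenting path remains; maximum flow = 8.
By max-flow min-cut, the minimum cut capacity equals the max flow.
In the residual graph, reachable from Res: {Res, a, b, c}.
Min-cut edges: c→Out (8); capacity 8 = 8.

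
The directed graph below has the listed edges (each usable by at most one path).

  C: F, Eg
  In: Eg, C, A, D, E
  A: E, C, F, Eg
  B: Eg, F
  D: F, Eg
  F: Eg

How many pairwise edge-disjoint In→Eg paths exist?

4

Assign every edge capacity 1; by Menger, the answer equals the max flow.
Path In→Eg (+1); total 1.
Path In→A→Eg (+1); total 2.
Path In→C→Eg (+1); total 3.
Path In→D→Eg (+1); total 4.
No residual In→Eg path; max flow = 4.
Certifying cut of size 4: {In→A, In→C, In→D, In→Eg}.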